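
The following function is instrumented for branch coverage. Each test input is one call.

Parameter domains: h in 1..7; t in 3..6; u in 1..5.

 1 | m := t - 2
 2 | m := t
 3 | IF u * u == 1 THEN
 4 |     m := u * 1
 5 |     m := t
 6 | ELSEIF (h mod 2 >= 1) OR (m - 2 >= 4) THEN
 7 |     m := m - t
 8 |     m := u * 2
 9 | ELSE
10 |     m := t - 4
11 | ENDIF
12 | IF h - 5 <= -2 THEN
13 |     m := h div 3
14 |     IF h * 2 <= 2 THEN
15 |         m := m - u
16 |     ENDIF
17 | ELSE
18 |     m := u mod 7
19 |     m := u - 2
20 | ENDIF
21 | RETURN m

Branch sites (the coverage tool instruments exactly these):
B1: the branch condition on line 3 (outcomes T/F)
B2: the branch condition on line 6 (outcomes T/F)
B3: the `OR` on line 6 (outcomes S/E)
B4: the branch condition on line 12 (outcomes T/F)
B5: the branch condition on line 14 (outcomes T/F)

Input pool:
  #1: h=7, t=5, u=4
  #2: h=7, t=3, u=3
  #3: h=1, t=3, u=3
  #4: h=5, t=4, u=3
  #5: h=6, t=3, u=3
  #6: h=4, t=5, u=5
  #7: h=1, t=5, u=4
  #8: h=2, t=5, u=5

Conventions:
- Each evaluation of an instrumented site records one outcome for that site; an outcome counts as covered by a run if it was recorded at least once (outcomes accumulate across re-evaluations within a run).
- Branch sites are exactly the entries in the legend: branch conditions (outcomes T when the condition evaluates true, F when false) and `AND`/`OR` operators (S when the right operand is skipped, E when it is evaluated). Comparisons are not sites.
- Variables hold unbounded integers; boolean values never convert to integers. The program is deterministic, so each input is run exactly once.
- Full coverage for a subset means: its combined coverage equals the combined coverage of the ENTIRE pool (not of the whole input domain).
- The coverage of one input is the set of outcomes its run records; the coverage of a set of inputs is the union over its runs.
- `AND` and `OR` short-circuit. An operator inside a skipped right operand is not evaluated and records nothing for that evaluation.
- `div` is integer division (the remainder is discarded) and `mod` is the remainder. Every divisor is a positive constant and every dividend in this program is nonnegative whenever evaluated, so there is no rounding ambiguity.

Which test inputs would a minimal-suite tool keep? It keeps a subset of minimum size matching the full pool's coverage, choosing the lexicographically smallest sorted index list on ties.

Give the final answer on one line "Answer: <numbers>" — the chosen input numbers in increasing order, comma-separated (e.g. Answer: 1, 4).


test 1 (h=7, t=5, u=4) hits B1=F, B2=T, B3=S, B4=F
test 2 (h=7, t=3, u=3) hits B1=F, B2=T, B3=S, B4=F
test 3 (h=1, t=3, u=3) hits B1=F, B2=T, B3=S, B4=T, B5=T
test 4 (h=5, t=4, u=3) hits B1=F, B2=T, B3=S, B4=F
test 5 (h=6, t=3, u=3) hits B1=F, B2=F, B3=E, B4=F
test 6 (h=4, t=5, u=5) hits B1=F, B2=F, B3=E, B4=F
test 7 (h=1, t=5, u=4) hits B1=F, B2=T, B3=S, B4=T, B5=T
test 8 (h=2, t=5, u=5) hits B1=F, B2=F, B3=E, B4=T, B5=F
the full pool covers 9 outcomes: B1=F, B2=T, B2=F, B3=S, B3=E, B4=T, B4=F, B5=T, B5=F
size 1 is not enough: best union over all size-1 subsets is 5/9
size 2 is not enough: best union over all size-2 subsets is 8/9
the canonical winner is {1, 3, 8}: size 3, full 9-outcome coverage, earliest index list among size-3 covers
Answer: 1, 3, 8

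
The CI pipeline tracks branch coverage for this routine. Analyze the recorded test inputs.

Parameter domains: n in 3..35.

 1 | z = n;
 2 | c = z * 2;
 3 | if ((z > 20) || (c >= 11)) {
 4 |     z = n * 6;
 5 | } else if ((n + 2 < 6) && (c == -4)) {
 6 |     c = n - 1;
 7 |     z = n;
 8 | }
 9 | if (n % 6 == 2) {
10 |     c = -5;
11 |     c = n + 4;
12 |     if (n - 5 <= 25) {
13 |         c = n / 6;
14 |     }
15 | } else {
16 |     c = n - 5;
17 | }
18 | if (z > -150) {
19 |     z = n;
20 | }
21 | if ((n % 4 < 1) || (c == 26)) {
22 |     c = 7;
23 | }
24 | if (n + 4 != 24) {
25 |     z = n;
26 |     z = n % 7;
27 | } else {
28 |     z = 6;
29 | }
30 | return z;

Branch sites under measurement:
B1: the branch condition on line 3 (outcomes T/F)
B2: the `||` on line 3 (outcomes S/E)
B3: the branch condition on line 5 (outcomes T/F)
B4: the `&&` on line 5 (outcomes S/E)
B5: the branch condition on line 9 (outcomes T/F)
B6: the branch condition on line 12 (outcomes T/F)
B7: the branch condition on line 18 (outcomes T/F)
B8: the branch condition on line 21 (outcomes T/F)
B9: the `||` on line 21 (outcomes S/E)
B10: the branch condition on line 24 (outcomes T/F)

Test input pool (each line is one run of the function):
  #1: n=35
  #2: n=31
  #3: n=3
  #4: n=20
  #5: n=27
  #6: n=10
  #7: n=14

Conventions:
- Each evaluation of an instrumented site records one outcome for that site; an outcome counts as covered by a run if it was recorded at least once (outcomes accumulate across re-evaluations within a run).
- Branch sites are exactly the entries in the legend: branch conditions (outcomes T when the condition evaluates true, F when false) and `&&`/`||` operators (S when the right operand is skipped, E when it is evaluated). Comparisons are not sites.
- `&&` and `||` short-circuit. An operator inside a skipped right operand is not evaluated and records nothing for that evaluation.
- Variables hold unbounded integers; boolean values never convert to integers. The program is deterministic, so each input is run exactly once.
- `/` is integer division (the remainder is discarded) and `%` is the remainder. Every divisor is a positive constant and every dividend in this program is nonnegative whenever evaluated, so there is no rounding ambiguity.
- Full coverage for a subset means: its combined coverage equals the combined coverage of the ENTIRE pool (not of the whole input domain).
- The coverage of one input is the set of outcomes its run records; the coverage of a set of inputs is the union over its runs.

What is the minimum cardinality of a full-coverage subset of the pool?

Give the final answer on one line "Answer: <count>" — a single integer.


run #1 (n=35) records B1=T, B2=S, B5=F, B7=T, B8=F, B9=E, B10=T
run #2 (n=31) records B1=T, B2=S, B5=F, B7=T, B8=T, B9=E, B10=T
run #3 (n=3) records B1=F, B2=E, B3=F, B4=E, B5=F, B7=T, B8=F, B9=E, B10=T
run #4 (n=20) records B1=T, B2=E, B5=T, B6=T, B7=T, B8=T, B9=S, B10=F
run #5 (n=27) records B1=T, B2=S, B5=F, B7=T, B8=F, B9=E, B10=T
run #6 (n=10) records B1=T, B2=E, B5=F, B7=T, B8=F, B9=E, B10=T
run #7 (n=14) records B1=T, B2=E, B5=T, B6=T, B7=T, B8=F, B9=E, B10=T
pool-wide coverage (16 outcomes): B1=T, B1=F, B2=S, B2=E, B3=F, B4=E, B5=T, B5=F, B6=T, B7=T, B8=T, B8=F, B9=S, B9=E, B10=T, B10=F
no size-1 subset reaches all 16 outcomes (best union: 9/16)
no size-2 subset reaches all 16 outcomes (best union: 15/16)
the canonical winner is {1, 3, 4}: size 3, full 16-outcome coverage, earliest index list among size-3 covers
Answer: 3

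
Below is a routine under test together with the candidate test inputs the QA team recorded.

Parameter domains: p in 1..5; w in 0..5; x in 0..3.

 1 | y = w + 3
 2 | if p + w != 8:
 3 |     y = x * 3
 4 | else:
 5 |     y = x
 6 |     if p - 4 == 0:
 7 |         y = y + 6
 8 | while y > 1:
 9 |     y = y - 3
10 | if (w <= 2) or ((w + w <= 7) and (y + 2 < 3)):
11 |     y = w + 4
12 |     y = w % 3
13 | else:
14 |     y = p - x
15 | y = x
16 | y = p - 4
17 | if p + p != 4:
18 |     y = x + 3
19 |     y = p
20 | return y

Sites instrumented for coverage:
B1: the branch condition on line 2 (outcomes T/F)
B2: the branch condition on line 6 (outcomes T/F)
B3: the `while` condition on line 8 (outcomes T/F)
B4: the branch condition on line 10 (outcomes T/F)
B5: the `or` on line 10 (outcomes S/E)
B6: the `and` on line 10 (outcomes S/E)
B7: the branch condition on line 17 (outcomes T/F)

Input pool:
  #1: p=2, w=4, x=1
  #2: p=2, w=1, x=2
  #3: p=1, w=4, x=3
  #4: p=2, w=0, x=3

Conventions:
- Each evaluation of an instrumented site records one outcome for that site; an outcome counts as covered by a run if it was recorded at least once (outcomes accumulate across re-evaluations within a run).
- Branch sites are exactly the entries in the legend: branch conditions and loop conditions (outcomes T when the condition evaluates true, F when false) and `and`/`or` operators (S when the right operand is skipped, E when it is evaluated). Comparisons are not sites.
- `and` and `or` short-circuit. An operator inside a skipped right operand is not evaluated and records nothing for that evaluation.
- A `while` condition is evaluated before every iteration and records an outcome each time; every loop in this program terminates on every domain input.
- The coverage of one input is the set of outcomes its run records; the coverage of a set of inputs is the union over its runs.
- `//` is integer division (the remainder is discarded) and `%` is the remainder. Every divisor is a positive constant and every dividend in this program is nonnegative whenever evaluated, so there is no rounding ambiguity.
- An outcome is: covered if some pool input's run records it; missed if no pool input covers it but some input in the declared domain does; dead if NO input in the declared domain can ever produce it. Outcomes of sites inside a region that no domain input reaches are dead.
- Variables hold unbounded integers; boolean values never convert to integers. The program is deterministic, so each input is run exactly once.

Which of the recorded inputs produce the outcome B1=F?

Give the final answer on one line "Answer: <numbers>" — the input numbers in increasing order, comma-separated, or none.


input #1 (p=2, w=4, x=1): never hits B1=F
input #2 (p=2, w=1, x=2): never hits B1=F
input #3 (p=1, w=4, x=3): never hits B1=F
input #4 (p=2, w=0, x=3): never hits B1=F
Answer: none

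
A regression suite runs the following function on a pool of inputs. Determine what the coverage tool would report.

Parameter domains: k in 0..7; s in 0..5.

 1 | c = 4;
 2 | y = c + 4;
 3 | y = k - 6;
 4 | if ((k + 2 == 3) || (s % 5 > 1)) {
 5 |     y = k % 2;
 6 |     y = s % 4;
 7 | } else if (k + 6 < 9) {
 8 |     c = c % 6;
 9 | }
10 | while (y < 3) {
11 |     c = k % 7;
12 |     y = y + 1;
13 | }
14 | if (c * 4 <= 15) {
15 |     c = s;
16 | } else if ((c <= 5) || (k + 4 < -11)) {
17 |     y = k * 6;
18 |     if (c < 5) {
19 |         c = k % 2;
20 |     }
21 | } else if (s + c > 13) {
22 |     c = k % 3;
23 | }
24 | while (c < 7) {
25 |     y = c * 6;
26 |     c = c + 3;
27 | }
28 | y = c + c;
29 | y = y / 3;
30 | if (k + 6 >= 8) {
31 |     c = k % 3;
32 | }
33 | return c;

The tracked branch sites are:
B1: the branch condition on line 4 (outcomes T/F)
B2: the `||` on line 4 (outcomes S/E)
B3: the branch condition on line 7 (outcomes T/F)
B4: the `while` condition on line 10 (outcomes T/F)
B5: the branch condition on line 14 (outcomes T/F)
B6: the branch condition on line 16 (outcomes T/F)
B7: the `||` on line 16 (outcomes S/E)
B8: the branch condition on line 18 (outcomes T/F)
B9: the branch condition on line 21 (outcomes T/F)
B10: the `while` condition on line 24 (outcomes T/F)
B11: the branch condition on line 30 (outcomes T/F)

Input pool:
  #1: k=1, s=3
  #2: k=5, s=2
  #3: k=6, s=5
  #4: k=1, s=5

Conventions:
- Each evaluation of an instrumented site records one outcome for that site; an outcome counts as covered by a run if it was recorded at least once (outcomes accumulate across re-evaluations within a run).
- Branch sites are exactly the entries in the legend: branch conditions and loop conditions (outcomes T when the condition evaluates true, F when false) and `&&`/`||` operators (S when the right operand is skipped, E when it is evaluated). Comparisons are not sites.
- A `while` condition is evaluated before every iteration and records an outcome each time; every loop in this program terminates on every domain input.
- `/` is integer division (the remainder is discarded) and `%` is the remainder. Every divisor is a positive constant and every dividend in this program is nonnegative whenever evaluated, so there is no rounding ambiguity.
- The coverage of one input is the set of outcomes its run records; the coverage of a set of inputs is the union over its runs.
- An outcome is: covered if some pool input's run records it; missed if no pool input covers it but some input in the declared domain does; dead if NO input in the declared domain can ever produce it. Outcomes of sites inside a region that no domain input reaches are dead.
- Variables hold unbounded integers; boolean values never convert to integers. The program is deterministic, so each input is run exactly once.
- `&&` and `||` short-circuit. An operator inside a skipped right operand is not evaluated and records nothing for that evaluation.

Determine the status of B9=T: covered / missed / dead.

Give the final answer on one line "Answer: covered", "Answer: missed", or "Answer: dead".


no pool input records B9=T
checking all 48 inputs in the declared domain: B9=T is never recorded -> dead
Answer: dead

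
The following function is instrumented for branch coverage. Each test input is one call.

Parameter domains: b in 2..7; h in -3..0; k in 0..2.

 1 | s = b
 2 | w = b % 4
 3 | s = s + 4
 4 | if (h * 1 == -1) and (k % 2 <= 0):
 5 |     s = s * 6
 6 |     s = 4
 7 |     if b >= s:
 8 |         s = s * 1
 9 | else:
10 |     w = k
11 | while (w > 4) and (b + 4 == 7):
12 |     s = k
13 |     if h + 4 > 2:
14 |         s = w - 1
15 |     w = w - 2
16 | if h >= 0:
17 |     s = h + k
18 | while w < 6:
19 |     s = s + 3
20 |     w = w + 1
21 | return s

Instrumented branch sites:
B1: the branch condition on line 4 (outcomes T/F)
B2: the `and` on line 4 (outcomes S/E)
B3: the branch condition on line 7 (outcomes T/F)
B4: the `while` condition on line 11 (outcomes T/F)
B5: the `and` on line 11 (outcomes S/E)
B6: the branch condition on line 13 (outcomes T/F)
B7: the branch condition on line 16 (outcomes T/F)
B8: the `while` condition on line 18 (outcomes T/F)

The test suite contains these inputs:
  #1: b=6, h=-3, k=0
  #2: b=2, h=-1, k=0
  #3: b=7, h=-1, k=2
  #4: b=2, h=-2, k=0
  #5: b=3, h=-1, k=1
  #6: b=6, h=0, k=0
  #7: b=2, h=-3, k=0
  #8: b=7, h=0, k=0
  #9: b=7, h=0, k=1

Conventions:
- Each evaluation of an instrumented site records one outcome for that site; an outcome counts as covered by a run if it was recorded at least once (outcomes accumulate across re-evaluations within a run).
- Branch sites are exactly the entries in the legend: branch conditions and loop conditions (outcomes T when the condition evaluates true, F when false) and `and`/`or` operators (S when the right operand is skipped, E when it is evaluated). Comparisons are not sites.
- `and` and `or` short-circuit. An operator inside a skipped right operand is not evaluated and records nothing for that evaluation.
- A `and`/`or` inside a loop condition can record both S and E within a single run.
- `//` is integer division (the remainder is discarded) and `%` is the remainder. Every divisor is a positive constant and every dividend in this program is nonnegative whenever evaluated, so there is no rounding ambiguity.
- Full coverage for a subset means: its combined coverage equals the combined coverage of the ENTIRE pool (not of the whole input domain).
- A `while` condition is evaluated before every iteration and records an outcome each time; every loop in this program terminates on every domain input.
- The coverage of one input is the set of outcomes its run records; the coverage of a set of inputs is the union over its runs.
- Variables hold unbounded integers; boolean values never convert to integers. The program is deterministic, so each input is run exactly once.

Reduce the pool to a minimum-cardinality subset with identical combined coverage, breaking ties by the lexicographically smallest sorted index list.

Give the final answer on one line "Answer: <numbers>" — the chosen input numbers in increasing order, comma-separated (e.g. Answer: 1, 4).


#1 (b=6, h=-3, k=0) -> covered: B1=F, B2=S, B4=F, B5=S, B7=F, B8=T, B8=F
#2 (b=2, h=-1, k=0) -> covered: B1=T, B2=E, B3=F, B4=F, B5=S, B7=F, B8=T, B8=F
#3 (b=7, h=-1, k=2) -> covered: B1=T, B2=E, B3=T, B4=F, B5=S, B7=F, B8=T, B8=F
#4 (b=2, h=-2, k=0) -> covered: B1=F, B2=S, B4=F, B5=S, B7=F, B8=T, B8=F
#5 (b=3, h=-1, k=1) -> covered: B1=F, B2=E, B4=F, B5=S, B7=F, B8=T, B8=F
#6 (b=6, h=0, k=0) -> covered: B1=F, B2=S, B4=F, B5=S, B7=T, B8=T, B8=F
#7 (b=2, h=-3, k=0) -> covered: B1=F, B2=S, B4=F, B5=S, B7=F, B8=T, B8=F
#8 (b=7, h=0, k=0) -> covered: B1=F, B2=S, B4=F, B5=S, B7=T, B8=T, B8=F
#9 (b=7, h=0, k=1) -> covered: B1=F, B2=S, B4=F, B5=S, B7=T, B8=T, B8=F
together the pool reaches 12 outcomes: B1=T, B1=F, B2=S, B2=E, B3=T, B3=F, B4=F, B5=S, B7=T, B7=F, B8=T, B8=F
size 1 is not enough: best union over all size-1 subsets is 8/12
size 2 is not enough: best union over all size-2 subsets is 11/12
at size 3, {2, 3, 6} reaches all 12 outcomes; every lexicographically earlier size-3 subset fails
Answer: 2, 3, 6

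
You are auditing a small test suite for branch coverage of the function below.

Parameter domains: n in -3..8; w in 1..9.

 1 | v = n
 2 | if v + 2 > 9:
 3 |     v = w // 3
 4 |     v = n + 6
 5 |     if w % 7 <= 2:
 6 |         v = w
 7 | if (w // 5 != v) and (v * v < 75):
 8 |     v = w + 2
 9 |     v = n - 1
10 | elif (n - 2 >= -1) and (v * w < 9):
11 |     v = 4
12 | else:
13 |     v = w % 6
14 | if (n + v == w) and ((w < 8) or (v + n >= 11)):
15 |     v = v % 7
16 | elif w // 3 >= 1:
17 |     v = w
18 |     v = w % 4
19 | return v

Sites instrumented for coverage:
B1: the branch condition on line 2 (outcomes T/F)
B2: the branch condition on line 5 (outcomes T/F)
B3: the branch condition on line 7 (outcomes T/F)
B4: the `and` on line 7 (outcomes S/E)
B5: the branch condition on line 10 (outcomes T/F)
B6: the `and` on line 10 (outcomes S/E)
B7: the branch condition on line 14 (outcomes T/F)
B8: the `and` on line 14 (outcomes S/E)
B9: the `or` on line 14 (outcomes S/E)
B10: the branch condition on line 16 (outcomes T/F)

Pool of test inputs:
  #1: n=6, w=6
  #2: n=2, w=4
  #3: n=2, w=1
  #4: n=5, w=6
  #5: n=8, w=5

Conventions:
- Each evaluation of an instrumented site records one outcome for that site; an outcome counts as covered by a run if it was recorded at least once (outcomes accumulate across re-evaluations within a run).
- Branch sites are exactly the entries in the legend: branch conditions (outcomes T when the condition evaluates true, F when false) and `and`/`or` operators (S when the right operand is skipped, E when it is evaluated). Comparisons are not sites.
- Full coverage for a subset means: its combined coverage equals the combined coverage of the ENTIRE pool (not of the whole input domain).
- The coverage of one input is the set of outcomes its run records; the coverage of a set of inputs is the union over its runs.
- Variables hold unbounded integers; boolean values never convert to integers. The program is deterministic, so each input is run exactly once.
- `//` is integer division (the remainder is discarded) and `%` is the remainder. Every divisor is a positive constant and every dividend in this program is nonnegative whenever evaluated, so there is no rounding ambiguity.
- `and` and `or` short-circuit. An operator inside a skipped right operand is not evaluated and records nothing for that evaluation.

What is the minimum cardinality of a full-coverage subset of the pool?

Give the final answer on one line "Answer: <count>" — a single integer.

input #1 (n=6, w=6): events B1->F, B4->E, B3->T, B8->S, B7->F, B10->T; covers B1=F, B3=T, B4=E, B7=F, B8=S, B10=T
input #2 (n=2, w=4): events B1->F, B4->E, B3->T, B8->S, B7->F, B10->T; covers B1=F, B3=T, B4=E, B7=F, B8=S, B10=T
input #3 (n=2, w=1): events B1->F, B4->E, B3->T, B8->S, B7->F, B10->F; covers B1=F, B3=T, B4=E, B7=F, B8=S, B10=F
input #4 (n=5, w=6): events B1->F, B4->E, B3->T, B8->S, B7->F, B10->T; covers B1=F, B3=T, B4=E, B7=F, B8=S, B10=T
input #5 (n=8, w=5): events B1->T, B2->F, B4->E, B3->F, B6->E, B5->F, B8->S, B7->F, B10->T; covers B1=T, B2=F, B3=F, B4=E, B5=F, B6=E, B7=F, B8=S, B10=T
pool-wide coverage (12 outcomes): B1=T, B1=F, B2=F, B3=T, B3=F, B4=E, B5=F, B6=E, B7=F, B8=S, B10=T, B10=F
size 1 is not enough: best union over all size-1 subsets is 9/12
inputs {3, 5} (size 2) cover everything; no size-2 subset with a lexicographically smaller index list covers all 12

Answer: 2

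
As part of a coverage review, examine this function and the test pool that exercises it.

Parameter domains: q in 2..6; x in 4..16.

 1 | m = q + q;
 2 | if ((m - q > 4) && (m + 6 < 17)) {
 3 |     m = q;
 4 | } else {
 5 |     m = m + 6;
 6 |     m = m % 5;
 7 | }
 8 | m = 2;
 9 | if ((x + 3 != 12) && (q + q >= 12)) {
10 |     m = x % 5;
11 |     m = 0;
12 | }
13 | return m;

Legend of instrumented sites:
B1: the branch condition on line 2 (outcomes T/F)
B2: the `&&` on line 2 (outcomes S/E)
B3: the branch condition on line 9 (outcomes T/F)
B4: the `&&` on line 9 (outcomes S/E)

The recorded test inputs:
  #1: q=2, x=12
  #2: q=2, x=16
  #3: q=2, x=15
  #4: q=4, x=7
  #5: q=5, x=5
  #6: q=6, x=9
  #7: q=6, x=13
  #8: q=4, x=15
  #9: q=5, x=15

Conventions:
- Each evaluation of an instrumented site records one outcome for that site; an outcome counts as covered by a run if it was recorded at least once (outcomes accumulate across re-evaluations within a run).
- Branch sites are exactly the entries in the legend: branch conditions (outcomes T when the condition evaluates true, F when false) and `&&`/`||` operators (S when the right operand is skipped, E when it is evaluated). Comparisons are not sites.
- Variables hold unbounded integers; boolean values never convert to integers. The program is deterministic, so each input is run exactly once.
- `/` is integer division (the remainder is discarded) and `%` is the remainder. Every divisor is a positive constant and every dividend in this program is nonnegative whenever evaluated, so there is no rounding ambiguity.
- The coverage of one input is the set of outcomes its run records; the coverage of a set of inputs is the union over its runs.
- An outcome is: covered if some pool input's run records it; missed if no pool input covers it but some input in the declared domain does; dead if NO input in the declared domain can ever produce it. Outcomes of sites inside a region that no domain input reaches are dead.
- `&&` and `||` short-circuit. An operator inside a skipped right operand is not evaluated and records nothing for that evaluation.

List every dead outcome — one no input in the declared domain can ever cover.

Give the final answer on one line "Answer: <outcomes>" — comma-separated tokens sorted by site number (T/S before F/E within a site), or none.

sweeping the full domain (65 inputs) for each outcome:
  reachable outcomes have witnesses, e.g. B1=T (e.g. q=5, x=4), B1=F (e.g. q=2, x=4), B2=S (e.g. q=2, x=4), B2=E (e.g. q=5, x=4)

Answer: none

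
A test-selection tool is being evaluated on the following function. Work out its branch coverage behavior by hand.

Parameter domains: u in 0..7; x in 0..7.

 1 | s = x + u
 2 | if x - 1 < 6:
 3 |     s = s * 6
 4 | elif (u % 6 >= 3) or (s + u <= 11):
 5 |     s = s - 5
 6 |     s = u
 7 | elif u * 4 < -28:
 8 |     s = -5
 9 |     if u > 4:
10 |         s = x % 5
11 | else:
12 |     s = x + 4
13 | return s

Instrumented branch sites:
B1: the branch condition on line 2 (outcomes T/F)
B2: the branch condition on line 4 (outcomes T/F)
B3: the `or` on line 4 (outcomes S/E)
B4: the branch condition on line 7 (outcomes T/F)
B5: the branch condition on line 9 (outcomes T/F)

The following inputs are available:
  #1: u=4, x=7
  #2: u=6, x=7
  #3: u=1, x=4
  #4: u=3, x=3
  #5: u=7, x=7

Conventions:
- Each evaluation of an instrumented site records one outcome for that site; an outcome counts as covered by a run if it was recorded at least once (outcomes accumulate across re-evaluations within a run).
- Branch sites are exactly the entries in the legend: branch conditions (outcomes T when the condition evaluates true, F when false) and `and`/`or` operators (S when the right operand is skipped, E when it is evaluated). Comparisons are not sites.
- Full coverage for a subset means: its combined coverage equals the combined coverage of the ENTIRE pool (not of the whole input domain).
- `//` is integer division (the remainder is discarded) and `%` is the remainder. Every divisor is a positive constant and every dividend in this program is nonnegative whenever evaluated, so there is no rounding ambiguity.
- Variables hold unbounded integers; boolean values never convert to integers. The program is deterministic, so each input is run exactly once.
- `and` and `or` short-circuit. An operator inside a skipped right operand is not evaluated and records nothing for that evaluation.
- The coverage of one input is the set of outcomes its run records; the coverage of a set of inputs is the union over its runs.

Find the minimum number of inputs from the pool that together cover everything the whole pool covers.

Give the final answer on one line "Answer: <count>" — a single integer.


#1 (u=4, x=7) -> B1->F, B3->S, B2->T; covered: B1=F, B2=T, B3=S
#2 (u=6, x=7) -> B1->F, B3->E, B2->F, B4->F; covered: B1=F, B2=F, B3=E, B4=F
#3 (u=1, x=4) -> B1->T; covered: B1=T
#4 (u=3, x=3) -> B1->T; covered: B1=T
#5 (u=7, x=7) -> B1->F, B3->E, B2->F, B4->F; covered: B1=F, B2=F, B3=E, B4=F
pool-wide coverage (7 outcomes): B1=T, B1=F, B2=T, B2=F, B3=S, B3=E, B4=F
checked all size-1 subsets: none covers 7 outcomes (max 4/7)
checked all size-2 subsets: none covers 7 outcomes (max 6/7)
size 3: inputs {1, 2, 3} cover all 7 outcomes, and no lexicographically smaller subset of this size does
Answer: 3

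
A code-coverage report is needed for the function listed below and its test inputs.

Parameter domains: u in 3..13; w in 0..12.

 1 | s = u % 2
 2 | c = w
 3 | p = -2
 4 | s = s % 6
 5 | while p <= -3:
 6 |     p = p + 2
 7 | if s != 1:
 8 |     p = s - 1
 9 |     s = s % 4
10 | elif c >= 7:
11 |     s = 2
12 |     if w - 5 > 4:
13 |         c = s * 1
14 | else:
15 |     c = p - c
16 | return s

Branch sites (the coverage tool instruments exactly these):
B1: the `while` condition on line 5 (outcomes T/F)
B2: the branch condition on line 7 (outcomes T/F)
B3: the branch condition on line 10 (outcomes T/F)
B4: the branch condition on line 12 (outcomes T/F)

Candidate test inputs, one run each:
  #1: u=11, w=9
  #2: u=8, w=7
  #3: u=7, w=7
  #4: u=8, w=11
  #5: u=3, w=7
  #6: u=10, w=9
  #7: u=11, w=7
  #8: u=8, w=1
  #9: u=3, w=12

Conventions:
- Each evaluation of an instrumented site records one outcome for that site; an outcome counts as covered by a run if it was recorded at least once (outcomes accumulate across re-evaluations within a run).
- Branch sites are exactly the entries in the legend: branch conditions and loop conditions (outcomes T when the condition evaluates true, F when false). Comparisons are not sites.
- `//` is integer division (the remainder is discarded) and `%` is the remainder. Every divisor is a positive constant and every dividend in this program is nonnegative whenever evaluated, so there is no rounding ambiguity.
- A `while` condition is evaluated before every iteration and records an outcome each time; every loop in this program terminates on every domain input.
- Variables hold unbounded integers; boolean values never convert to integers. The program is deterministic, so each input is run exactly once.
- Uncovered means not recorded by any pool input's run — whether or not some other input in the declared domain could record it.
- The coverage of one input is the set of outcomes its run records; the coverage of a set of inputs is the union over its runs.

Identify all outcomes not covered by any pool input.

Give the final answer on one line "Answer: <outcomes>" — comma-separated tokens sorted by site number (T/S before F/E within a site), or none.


run #1 (u=11, w=9) records B1=F, B2=F, B3=T, B4=F
run #2 (u=8, w=7) records B1=F, B2=T
run #3 (u=7, w=7) records B1=F, B2=F, B3=T, B4=F
run #4 (u=8, w=11) records B1=F, B2=T
run #5 (u=3, w=7) records B1=F, B2=F, B3=T, B4=F
run #6 (u=10, w=9) records B1=F, B2=T
run #7 (u=11, w=7) records B1=F, B2=F, B3=T, B4=F
run #8 (u=8, w=1) records B1=F, B2=T
run #9 (u=3, w=12) records B1=F, B2=F, B3=T, B4=T
union over the pool: B1=F, B2=T, B2=F, B3=T, B4=T, B4=F
uncovered (2 of 8): B1=T, B3=F
Answer: B1=T, B3=F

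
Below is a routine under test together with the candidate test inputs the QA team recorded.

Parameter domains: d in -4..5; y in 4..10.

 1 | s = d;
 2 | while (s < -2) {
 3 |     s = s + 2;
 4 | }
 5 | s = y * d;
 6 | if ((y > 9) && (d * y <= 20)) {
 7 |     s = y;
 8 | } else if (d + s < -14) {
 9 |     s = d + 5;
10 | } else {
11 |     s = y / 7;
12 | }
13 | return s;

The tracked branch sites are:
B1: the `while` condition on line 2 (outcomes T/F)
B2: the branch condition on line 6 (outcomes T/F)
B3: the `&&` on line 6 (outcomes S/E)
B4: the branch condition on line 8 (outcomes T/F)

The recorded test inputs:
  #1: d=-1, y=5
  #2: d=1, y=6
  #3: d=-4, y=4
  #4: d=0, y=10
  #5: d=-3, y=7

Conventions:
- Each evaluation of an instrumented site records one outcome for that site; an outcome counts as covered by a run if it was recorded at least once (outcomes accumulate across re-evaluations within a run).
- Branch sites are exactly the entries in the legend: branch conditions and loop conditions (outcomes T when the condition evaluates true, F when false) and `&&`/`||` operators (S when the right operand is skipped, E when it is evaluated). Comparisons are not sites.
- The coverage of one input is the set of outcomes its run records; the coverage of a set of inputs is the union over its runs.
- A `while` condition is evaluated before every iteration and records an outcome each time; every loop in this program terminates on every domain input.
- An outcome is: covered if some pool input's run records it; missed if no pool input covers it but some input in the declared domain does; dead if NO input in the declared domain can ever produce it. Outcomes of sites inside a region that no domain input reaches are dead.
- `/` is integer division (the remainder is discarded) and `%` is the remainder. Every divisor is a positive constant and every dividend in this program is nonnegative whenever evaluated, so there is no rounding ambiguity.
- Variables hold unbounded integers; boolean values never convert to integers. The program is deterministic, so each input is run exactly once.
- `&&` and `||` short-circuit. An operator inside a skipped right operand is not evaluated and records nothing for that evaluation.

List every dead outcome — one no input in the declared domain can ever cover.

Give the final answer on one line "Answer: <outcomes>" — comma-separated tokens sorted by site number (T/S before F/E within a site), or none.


running all 70 domain inputs and tallying outcomes:
  reachable outcomes have witnesses, e.g. B1=T (e.g. d=-4, y=4), B1=F (e.g. d=-4, y=4), B2=T (e.g. d=-4, y=10), B2=F (e.g. d=-4, y=4)
Answer: none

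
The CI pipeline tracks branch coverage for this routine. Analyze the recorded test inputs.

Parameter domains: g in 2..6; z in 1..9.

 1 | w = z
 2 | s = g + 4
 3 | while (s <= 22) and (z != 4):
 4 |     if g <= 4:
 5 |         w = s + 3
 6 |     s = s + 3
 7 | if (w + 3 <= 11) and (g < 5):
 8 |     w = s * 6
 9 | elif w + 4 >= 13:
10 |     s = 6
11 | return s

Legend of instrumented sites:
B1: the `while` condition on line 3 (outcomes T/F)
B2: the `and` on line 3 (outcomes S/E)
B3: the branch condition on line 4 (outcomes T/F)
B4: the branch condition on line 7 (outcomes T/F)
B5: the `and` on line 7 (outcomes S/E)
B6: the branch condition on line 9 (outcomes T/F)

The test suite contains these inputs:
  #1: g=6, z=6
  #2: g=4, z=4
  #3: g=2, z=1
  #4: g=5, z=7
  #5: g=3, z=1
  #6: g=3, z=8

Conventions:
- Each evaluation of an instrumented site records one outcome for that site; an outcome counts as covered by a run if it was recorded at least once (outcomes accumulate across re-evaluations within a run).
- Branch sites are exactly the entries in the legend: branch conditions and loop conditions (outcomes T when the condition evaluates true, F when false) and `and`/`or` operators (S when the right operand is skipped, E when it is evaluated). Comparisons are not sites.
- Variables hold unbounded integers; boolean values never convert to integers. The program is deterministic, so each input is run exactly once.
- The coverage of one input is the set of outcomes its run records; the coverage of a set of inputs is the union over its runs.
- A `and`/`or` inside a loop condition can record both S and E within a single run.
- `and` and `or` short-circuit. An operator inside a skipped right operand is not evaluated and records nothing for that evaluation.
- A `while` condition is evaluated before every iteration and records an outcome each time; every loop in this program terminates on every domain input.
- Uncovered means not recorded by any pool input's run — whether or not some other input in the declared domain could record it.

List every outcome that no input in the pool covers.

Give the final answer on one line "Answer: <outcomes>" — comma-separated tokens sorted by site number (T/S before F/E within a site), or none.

#1 (g=6, z=6) -> covered: B1=T, B1=F, B2=S, B2=E, B3=F, B4=F, B5=E, B6=F
#2 (g=4, z=4) -> covered: B1=F, B2=E, B4=T, B5=E
#3 (g=2, z=1) -> covered: B1=T, B1=F, B2=S, B2=E, B3=T, B4=F, B5=S, B6=T
#4 (g=5, z=7) -> covered: B1=T, B1=F, B2=S, B2=E, B3=F, B4=F, B5=E, B6=F
#5 (g=3, z=1) -> covered: B1=T, B1=F, B2=S, B2=E, B3=T, B4=F, B5=S, B6=T
#6 (g=3, z=8) -> covered: B1=T, B1=F, B2=S, B2=E, B3=T, B4=F, B5=S, B6=T
union over the pool: B1=T, B1=F, B2=S, B2=E, B3=T, B3=F, B4=T, B4=F, B5=S, B5=E, B6=T, B6=F
uncovered (0 of 12): none

Answer: none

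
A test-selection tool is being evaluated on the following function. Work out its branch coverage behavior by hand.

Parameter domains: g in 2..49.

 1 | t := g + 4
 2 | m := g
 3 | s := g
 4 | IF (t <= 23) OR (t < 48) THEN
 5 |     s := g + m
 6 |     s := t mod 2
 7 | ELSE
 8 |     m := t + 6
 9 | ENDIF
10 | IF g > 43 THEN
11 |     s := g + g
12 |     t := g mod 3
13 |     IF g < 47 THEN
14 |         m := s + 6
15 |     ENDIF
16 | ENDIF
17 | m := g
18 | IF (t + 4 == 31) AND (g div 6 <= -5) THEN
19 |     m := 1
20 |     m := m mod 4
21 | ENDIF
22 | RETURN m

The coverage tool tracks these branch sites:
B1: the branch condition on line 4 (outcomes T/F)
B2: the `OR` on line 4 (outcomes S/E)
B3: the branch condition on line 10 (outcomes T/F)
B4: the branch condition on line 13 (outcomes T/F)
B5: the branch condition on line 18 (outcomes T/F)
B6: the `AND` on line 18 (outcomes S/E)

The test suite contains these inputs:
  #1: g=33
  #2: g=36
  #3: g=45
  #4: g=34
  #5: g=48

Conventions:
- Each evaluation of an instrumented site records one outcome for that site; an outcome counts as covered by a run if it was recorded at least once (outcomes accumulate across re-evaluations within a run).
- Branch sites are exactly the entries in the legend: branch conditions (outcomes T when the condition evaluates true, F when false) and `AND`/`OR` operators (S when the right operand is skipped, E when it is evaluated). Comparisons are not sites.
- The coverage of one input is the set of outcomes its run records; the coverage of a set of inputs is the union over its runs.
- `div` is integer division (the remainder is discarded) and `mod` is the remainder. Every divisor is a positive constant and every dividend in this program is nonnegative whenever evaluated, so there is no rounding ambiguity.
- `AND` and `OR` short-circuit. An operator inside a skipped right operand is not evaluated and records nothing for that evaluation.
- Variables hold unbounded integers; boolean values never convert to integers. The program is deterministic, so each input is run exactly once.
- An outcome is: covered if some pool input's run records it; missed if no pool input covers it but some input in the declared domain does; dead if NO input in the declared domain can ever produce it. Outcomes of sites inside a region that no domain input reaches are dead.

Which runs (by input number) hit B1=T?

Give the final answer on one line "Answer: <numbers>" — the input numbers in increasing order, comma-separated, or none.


input #1 (g=33): produces B1=T
input #2 (g=36): produces B1=T
input #3 (g=45): does not produce B1=T
input #4 (g=34): produces B1=T
input #5 (g=48): does not produce B1=T
Answer: 1, 2, 4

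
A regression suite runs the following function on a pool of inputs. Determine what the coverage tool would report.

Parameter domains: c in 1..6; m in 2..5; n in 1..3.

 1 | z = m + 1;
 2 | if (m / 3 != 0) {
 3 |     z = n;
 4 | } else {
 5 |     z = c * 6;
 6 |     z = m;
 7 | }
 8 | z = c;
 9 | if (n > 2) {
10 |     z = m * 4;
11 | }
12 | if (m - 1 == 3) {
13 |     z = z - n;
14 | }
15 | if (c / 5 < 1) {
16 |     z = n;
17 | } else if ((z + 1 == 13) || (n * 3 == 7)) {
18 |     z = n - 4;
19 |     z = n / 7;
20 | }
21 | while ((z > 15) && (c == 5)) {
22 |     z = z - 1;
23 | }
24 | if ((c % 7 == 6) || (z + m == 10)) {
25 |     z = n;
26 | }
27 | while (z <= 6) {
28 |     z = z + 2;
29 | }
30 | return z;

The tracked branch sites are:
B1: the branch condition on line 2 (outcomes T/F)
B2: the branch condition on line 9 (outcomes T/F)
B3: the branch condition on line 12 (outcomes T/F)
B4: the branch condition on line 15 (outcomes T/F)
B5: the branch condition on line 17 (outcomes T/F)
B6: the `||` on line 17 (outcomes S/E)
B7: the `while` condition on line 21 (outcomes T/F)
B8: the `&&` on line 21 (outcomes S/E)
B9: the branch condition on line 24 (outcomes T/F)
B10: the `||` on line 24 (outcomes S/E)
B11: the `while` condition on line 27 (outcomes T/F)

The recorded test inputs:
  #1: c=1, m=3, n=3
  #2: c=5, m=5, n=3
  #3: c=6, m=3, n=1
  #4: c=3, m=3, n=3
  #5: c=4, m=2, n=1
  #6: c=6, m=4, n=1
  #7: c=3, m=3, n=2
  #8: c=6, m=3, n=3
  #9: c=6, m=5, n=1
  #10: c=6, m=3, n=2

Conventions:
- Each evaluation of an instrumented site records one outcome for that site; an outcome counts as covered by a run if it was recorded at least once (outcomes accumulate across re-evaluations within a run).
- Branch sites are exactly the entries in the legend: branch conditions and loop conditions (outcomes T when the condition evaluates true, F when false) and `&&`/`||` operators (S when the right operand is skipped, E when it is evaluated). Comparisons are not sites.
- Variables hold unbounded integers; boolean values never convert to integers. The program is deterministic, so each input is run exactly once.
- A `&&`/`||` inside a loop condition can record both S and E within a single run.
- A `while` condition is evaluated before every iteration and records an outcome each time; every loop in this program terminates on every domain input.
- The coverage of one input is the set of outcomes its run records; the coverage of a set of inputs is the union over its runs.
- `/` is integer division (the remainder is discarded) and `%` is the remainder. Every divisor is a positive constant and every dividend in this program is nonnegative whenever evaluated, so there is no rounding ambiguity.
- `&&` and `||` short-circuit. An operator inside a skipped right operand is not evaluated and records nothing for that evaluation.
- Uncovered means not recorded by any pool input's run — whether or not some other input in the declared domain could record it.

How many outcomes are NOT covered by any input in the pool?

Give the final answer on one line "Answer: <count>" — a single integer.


input #1, c=1, m=3, n=3: events B1->T, B2->T, B3->F, B4->T, B8->S, B7->F, B10->E, B9->F, B11->T, B11->T, B11->F; outcomes B1=T, B2=T, B3=F, B4=T, B7=F, B8=S, B9=F, B10=E, B11=T, B11=F
input #2, c=5, m=5, n=3: events B1->T, B2->T, B3->F, B4->F, B6->E, B5->F, B8->E, B7->T, B8->E, B7->T, B8->E, B7->T, B8->E, B7->T, ...; outcomes B1=T, B2=T, B3=F, B4=F, B5=F, B6=E, B7=T, B7=F, B8=S, B8=E, B9=F, B10=E, B11=F
input #3, c=6, m=3, n=1: events B1->T, B2->F, B3->F, B4->F, B6->E, B5->F, B8->S, B7->F, B10->S, B9->T, B11->T, B11->T, B11->T, B11->F; outcomes B1=T, B2=F, B3=F, B4=F, B5=F, B6=E, B7=F, B8=S, B9=T, B10=S, B11=T, B11=F
input #4, c=3, m=3, n=3: events B1->T, B2->T, B3->F, B4->T, B8->S, B7->F, B10->E, B9->F, B11->T, B11->T, B11->F; outcomes B1=T, B2=T, B3=F, B4=T, B7=F, B8=S, B9=F, B10=E, B11=T, B11=F
input #5, c=4, m=2, n=1: events B1->F, B2->F, B3->F, B4->T, B8->S, B7->F, B10->E, B9->F, B11->T, B11->T, B11->T, B11->F; outcomes B1=F, B2=F, B3=F, B4=T, B7=F, B8=S, B9=F, B10=E, B11=T, B11=F
input #6, c=6, m=4, n=1: events B1->T, B2->F, B3->T, B4->F, B6->E, B5->F, B8->S, B7->F, B10->S, B9->T, B11->T, B11->T, B11->T, B11->F; outcomes B1=T, B2=F, B3=T, B4=F, B5=F, B6=E, B7=F, B8=S, B9=T, B10=S, B11=T, B11=F
input #7, c=3, m=3, n=2: events B1->T, B2->F, B3->F, B4->T, B8->S, B7->F, B10->E, B9->F, B11->T, B11->T, B11->T, B11->F; outcomes B1=T, B2=F, B3=F, B4=T, B7=F, B8=S, B9=F, B10=E, B11=T, B11=F
input #8, c=6, m=3, n=3: events B1->T, B2->T, B3->F, B4->F, B6->S, B5->T, B8->S, B7->F, B10->S, B9->T, B11->T, B11->T, B11->F; outcomes B1=T, B2=T, B3=F, B4=F, B5=T, B6=S, B7=F, B8=S, B9=T, B10=S, B11=T, B11=F
input #9, c=6, m=5, n=1: events B1->T, B2->F, B3->F, B4->F, B6->E, B5->F, B8->S, B7->F, B10->S, B9->T, B11->T, B11->T, B11->T, B11->F; outcomes B1=T, B2=F, B3=F, B4=F, B5=F, B6=E, B7=F, B8=S, B9=T, B10=S, B11=T, B11=F
input #10, c=6, m=3, n=2: events B1->T, B2->F, B3->F, B4->F, B6->E, B5->F, B8->S, B7->F, B10->S, B9->T, B11->T, B11->T, B11->T, B11->F; outcomes B1=T, B2=F, B3=F, B4=F, B5=F, B6=E, B7=F, B8=S, B9=T, B10=S, B11=T, B11=F
union over the pool: B1=T, B1=F, B2=T, B2=F, B3=T, B3=F, B4=T, B4=F, B5=T, B5=F, B6=S, B6=E, B7=T, B7=F, B8=S, B8=E, B9=T, B9=F, B10=S, B10=E, B11=T, B11=F
uncovered (0 of 22): none
Answer: 0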